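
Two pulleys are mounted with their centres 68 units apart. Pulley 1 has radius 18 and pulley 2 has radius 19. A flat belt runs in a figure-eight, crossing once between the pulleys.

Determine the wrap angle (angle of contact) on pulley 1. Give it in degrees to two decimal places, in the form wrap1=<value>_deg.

wrap1=245.93_deg

crossed belt: β = asin((r1+r2)/C) = asin(37/68) = 32.9644°
wrap1 = wrap2 = π + 2β = 245.9288°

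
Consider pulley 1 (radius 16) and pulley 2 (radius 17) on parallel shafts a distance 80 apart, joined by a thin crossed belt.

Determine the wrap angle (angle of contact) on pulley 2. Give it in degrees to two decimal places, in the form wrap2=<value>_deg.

wrap2=228.72_deg

crossed belt: β = asin((r1+r2)/C) = asin(33/80) = 24.3620°
wrap1 = wrap2 = π + 2β = 228.7240°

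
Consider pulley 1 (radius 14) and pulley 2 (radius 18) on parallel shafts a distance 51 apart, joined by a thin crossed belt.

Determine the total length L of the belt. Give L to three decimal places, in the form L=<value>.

crossed belt: β = asin((r1+r2)/C) = asin(32/51) = 38.8623°
wrap1 = wrap2 = π + 2β = 257.7246°
tangent length = C·cosβ = 39.7115
L = (r1+r2)·wrap + 2·C·cosβ = 32·4.4981 + 2·39.7115 = 223.3635

L=223.364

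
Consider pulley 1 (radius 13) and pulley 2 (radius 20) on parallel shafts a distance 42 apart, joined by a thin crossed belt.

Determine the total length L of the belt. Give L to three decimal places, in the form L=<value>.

L=215.288

crossed belt: β = asin((r1+r2)/C) = asin(33/42) = 51.7868°
wrap1 = wrap2 = π + 2β = 283.5736°
tangent length = C·cosβ = 25.9808
L = (r1+r2)·wrap + 2·C·cosβ = 33·4.9493 + 2·25.9808 = 215.2882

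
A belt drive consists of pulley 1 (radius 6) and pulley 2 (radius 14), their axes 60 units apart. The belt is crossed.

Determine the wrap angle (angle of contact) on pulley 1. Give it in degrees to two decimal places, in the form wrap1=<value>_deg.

crossed belt: β = asin((r1+r2)/C) = asin(20/60) = 19.4712°
wrap1 = wrap2 = π + 2β = 218.9424°

wrap1=218.94_deg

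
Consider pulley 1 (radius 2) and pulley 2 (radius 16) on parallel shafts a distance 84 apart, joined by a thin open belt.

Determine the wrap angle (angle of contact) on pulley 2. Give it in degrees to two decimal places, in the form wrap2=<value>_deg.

wrap2=199.19_deg

open belt: β = asin((r2−r1)/C) = asin(14/84) = 9.5941°
wrap1 = π − 2β = 160.8119°
wrap2 = π + 2β = 199.1881°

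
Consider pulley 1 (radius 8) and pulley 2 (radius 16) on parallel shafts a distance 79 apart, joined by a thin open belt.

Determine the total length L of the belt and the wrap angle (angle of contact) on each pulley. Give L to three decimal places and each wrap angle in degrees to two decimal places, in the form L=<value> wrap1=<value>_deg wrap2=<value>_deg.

open belt: β = asin((r2−r1)/C) = asin(8/79) = 5.8121°
wrap1 = π − 2β = 168.3759°
wrap2 = π + 2β = 191.6241°
tangent length = C·cosβ = 78.5939
L = r1·wrap1 + r2·wrap2 + 2·C·cosβ = 8·2.9387 + 16·3.3445 + 2·78.5939 = 234.2090

L=234.209 wrap1=168.38_deg wrap2=191.62_deg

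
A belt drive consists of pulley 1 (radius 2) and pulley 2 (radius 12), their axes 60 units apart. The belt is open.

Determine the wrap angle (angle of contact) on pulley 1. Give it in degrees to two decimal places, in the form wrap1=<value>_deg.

open belt: β = asin((r2−r1)/C) = asin(10/60) = 9.5941°
wrap1 = π − 2β = 160.8119°
wrap2 = π + 2β = 199.1881°

wrap1=160.81_deg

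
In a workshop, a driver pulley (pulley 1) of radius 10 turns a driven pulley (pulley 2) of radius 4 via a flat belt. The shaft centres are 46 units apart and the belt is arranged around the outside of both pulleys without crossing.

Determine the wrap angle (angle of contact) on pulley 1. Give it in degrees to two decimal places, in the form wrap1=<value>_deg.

wrap1=194.99_deg

open belt: β = asin((r2−r1)/C) = asin(-6/46) = -7.4947°
wrap1 = π − 2β = 194.9894°
wrap2 = π + 2β = 165.0106°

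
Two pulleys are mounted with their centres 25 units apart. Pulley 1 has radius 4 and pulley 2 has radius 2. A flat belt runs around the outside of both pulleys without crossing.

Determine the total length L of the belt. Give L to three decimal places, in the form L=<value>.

open belt: β = asin((r2−r1)/C) = asin(-2/25) = -4.5886°
wrap1 = π − 2β = 189.1771°
wrap2 = π + 2β = 170.8229°
tangent length = C·cosβ = 24.9199
L = r1·wrap1 + r2·wrap2 + 2·C·cosβ = 4·3.3018 + 2·2.9814 + 2·24.9199 = 69.0096

L=69.010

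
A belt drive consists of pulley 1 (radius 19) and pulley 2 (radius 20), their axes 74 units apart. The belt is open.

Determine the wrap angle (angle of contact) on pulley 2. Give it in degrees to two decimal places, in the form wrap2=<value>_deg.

wrap2=181.55_deg

open belt: β = asin((r2−r1)/C) = asin(1/74) = 0.7743°
wrap1 = π − 2β = 178.4514°
wrap2 = π + 2β = 181.5486°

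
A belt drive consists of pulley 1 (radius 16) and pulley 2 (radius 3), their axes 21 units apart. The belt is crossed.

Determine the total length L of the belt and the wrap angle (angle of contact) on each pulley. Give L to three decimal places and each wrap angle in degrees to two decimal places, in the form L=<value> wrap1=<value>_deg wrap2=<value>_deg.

L=120.550 wrap1=309.58_deg wrap2=309.58_deg

crossed belt: β = asin((r1+r2)/C) = asin(19/21) = 64.7912°
wrap1 = wrap2 = π + 2β = 309.5825°
tangent length = C·cosβ = 8.9443
L = (r1+r2)·wrap + 2·C·cosβ = 19·5.4032 + 2·8.9443 = 120.5500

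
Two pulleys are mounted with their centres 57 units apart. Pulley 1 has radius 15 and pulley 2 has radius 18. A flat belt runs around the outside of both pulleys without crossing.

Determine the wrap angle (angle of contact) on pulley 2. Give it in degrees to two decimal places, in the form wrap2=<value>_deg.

open belt: β = asin((r2−r1)/C) = asin(3/57) = 3.0170°
wrap1 = π − 2β = 173.9661°
wrap2 = π + 2β = 186.0339°

wrap2=186.03_deg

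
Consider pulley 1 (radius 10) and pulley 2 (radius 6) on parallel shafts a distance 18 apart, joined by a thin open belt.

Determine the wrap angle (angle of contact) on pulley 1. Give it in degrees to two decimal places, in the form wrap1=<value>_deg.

open belt: β = asin((r2−r1)/C) = asin(-4/18) = -12.8396°
wrap1 = π − 2β = 205.6792°
wrap2 = π + 2β = 154.3208°

wrap1=205.68_deg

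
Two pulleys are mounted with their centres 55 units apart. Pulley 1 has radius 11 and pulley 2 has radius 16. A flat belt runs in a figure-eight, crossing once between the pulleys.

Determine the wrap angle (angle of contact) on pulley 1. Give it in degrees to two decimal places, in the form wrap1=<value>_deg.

crossed belt: β = asin((r1+r2)/C) = asin(27/55) = 29.4004°
wrap1 = wrap2 = π + 2β = 238.8007°

wrap1=238.80_deg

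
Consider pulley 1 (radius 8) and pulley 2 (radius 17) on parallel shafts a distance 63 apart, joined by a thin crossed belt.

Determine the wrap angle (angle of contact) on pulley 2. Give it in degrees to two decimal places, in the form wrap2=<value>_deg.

crossed belt: β = asin((r1+r2)/C) = asin(25/63) = 23.3799°
wrap1 = wrap2 = π + 2β = 226.7597°

wrap2=226.76_deg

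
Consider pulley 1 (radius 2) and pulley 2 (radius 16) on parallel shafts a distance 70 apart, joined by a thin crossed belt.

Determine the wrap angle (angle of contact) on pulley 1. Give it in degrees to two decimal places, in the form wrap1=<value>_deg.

crossed belt: β = asin((r1+r2)/C) = asin(18/70) = 14.9006°
wrap1 = wrap2 = π + 2β = 209.8012°

wrap1=209.80_deg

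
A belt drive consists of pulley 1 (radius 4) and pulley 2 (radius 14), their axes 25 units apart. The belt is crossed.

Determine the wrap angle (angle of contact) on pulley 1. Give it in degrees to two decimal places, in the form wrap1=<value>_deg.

crossed belt: β = asin((r1+r2)/C) = asin(18/25) = 46.0545°
wrap1 = wrap2 = π + 2β = 272.1090°

wrap1=272.11_deg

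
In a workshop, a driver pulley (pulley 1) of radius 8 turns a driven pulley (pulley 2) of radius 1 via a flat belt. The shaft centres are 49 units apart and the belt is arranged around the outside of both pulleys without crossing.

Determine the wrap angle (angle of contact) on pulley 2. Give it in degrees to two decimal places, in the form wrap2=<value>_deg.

open belt: β = asin((r2−r1)/C) = asin(-7/49) = -8.2132°
wrap1 = π − 2β = 196.4264°
wrap2 = π + 2β = 163.5736°

wrap2=163.57_deg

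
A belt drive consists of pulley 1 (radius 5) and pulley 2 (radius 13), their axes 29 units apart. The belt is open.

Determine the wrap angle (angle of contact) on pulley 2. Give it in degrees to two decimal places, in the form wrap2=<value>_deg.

wrap2=212.03_deg

open belt: β = asin((r2−r1)/C) = asin(8/29) = 16.0134°
wrap1 = π − 2β = 147.9732°
wrap2 = π + 2β = 212.0268°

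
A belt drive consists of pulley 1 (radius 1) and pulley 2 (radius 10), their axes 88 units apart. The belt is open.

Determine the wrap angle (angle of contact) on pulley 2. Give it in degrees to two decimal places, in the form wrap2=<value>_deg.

open belt: β = asin((r2−r1)/C) = asin(9/88) = 5.8701°
wrap1 = π − 2β = 168.2599°
wrap2 = π + 2β = 191.7401°

wrap2=191.74_deg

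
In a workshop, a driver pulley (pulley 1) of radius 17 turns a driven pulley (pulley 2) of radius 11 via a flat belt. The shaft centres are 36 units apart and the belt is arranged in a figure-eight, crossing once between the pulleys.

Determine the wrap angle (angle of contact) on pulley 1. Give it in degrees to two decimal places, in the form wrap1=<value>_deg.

crossed belt: β = asin((r1+r2)/C) = asin(28/36) = 51.0576°
wrap1 = wrap2 = π + 2β = 282.1151°

wrap1=282.12_deg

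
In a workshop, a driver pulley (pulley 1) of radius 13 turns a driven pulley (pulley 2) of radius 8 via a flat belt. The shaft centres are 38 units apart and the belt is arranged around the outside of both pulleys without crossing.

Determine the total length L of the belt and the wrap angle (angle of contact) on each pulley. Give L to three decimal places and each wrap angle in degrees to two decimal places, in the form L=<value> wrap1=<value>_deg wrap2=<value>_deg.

L=142.632 wrap1=195.12_deg wrap2=164.88_deg

open belt: β = asin((r2−r1)/C) = asin(-5/38) = -7.5608°
wrap1 = π − 2β = 195.1217°
wrap2 = π + 2β = 164.8783°
tangent length = C·cosβ = 37.6696
L = r1·wrap1 + r2·wrap2 + 2·C·cosβ = 13·3.4055 + 8·2.8777 + 2·37.6696 = 142.6323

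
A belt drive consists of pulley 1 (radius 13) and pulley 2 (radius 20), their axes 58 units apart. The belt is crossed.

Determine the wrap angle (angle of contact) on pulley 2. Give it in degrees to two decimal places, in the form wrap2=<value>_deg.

crossed belt: β = asin((r1+r2)/C) = asin(33/58) = 34.6781°
wrap1 = wrap2 = π + 2β = 249.3562°

wrap2=249.36_deg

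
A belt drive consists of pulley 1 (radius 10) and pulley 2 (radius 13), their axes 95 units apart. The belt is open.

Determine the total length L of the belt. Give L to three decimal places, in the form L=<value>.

L=262.351

open belt: β = asin((r2−r1)/C) = asin(3/95) = 1.8096°
wrap1 = π − 2β = 176.3807°
wrap2 = π + 2β = 183.6193°
tangent length = C·cosβ = 94.9526
L = r1·wrap1 + r2·wrap2 + 2·C·cosβ = 10·3.0784 + 13·3.2048 + 2·94.9526 = 262.3514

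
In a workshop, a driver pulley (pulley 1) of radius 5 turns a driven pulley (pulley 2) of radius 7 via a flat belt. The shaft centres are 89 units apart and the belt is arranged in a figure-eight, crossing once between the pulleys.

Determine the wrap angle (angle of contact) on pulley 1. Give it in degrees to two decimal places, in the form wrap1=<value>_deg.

crossed belt: β = asin((r1+r2)/C) = asin(12/89) = 7.7489°
wrap1 = wrap2 = π + 2β = 195.4977°

wrap1=195.50_deg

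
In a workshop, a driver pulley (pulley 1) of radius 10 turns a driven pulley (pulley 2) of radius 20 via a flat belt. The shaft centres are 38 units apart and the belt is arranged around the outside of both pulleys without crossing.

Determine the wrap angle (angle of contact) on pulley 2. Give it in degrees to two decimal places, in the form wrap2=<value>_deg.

wrap2=210.52_deg

open belt: β = asin((r2−r1)/C) = asin(10/38) = 15.2575°
wrap1 = π − 2β = 149.4850°
wrap2 = π + 2β = 210.5150°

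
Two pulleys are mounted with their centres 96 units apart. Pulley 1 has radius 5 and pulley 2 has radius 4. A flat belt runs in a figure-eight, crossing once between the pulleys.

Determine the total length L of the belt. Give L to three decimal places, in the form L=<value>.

L=221.119

crossed belt: β = asin((r1+r2)/C) = asin(9/96) = 5.3794°
wrap1 = wrap2 = π + 2β = 190.7588°
tangent length = C·cosβ = 95.5772
L = (r1+r2)·wrap + 2·C·cosβ = 9·3.3294 + 2·95.5772 = 221.1187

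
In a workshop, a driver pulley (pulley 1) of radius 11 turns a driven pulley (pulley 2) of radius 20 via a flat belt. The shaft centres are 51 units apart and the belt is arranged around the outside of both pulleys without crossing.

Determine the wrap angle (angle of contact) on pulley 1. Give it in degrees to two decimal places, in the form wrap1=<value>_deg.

wrap1=159.67_deg

open belt: β = asin((r2−r1)/C) = asin(9/51) = 10.1642°
wrap1 = π − 2β = 159.6715°
wrap2 = π + 2β = 200.3285°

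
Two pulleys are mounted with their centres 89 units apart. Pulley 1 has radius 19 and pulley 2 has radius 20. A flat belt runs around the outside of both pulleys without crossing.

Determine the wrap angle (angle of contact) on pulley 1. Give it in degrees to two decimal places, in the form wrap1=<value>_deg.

wrap1=178.71_deg

open belt: β = asin((r2−r1)/C) = asin(1/89) = 0.6438°
wrap1 = π − 2β = 178.7124°
wrap2 = π + 2β = 181.2876°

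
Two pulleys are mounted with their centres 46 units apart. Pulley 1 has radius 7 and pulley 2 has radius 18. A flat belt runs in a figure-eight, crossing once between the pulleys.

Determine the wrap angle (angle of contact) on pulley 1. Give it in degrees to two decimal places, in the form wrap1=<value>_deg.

wrap1=245.84_deg

crossed belt: β = asin((r1+r2)/C) = asin(25/46) = 32.9207°
wrap1 = wrap2 = π + 2β = 245.8415°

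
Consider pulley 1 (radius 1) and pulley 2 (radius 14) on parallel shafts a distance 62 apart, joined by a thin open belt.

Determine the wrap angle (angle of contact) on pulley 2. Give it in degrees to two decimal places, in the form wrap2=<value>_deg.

open belt: β = asin((r2−r1)/C) = asin(13/62) = 12.1034°
wrap1 = π − 2β = 155.7931°
wrap2 = π + 2β = 204.2069°

wrap2=204.21_deg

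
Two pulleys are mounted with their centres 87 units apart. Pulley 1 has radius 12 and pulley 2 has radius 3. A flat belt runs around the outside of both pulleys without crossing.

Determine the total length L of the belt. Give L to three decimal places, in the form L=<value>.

L=222.056

open belt: β = asin((r2−r1)/C) = asin(-9/87) = -5.9378°
wrap1 = π − 2β = 191.8755°
wrap2 = π + 2β = 168.1245°
tangent length = C·cosβ = 86.5332
L = r1·wrap1 + r2·wrap2 + 2·C·cosβ = 12·3.3489 + 3·2.9343 + 2·86.5332 = 222.0558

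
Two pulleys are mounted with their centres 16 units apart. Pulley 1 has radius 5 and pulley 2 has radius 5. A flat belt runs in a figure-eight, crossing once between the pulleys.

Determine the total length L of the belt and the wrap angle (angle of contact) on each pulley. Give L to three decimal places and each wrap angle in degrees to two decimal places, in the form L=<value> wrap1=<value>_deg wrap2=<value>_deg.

crossed belt: β = asin((r1+r2)/C) = asin(10/16) = 38.6822°
wrap1 = wrap2 = π + 2β = 257.3644°
tangent length = C·cosβ = 12.4900
L = (r1+r2)·wrap + 2·C·cosβ = 10·4.4919 + 2·12.4900 = 69.8985

L=69.899 wrap1=257.36_deg wrap2=257.36_deg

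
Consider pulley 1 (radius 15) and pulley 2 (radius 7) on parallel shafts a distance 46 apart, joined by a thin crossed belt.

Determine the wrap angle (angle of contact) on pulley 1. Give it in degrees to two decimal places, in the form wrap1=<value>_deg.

crossed belt: β = asin((r1+r2)/C) = asin(22/46) = 28.5719°
wrap1 = wrap2 = π + 2β = 237.1438°

wrap1=237.14_deg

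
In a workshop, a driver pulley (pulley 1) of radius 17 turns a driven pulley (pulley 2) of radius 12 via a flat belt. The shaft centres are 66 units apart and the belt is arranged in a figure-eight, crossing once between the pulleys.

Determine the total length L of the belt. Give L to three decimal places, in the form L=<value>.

crossed belt: β = asin((r1+r2)/C) = asin(29/66) = 26.0652°
wrap1 = wrap2 = π + 2β = 232.1304°
tangent length = C·cosβ = 59.2874
L = (r1+r2)·wrap + 2·C·cosβ = 29·4.0514 + 2·59.2874 = 236.0666

L=236.067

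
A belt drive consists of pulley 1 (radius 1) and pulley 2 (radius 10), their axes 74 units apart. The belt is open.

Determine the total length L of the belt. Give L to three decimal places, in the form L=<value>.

L=183.653

open belt: β = asin((r2−r1)/C) = asin(9/74) = 6.9857°
wrap1 = π − 2β = 166.0286°
wrap2 = π + 2β = 193.9714°
tangent length = C·cosβ = 73.4507
L = r1·wrap1 + r2·wrap2 + 2·C·cosβ = 1·2.8977 + 10·3.3854 + 2·73.4507 = 183.6535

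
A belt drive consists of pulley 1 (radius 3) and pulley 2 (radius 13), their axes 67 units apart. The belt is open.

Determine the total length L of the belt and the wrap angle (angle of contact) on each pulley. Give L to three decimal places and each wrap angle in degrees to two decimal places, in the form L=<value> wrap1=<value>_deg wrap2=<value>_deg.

L=185.761 wrap1=162.83_deg wrap2=197.17_deg

open belt: β = asin((r2−r1)/C) = asin(10/67) = 8.5837°
wrap1 = π − 2β = 162.8326°
wrap2 = π + 2β = 197.1674°
tangent length = C·cosβ = 66.2495
L = r1·wrap1 + r2·wrap2 + 2·C·cosβ = 3·2.8420 + 13·3.4412 + 2·66.2495 = 185.7608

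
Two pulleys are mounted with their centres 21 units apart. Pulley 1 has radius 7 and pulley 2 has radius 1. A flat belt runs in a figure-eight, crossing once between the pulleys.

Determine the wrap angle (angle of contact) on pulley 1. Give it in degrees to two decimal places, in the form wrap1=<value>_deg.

crossed belt: β = asin((r1+r2)/C) = asin(8/21) = 22.3927°
wrap1 = wrap2 = π + 2β = 224.7854°

wrap1=224.79_deg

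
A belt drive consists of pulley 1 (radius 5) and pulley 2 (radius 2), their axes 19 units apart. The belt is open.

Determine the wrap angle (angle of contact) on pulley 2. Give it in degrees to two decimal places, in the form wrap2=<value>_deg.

wrap2=161.83_deg

open belt: β = asin((r2−r1)/C) = asin(-3/19) = -9.0847°
wrap1 = π − 2β = 198.1694°
wrap2 = π + 2β = 161.8306°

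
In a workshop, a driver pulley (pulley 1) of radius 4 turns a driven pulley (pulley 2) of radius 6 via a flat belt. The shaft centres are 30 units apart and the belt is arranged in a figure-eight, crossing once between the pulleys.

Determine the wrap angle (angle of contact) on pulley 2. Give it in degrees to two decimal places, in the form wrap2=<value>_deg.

wrap2=218.94_deg

crossed belt: β = asin((r1+r2)/C) = asin(10/30) = 19.4712°
wrap1 = wrap2 = π + 2β = 218.9424°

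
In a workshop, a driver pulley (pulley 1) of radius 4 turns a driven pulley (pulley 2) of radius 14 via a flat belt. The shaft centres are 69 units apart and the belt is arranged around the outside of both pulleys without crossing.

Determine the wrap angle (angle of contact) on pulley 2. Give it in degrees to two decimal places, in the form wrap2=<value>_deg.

open belt: β = asin((r2−r1)/C) = asin(10/69) = 8.3331°
wrap1 = π − 2β = 163.3338°
wrap2 = π + 2β = 196.6662°

wrap2=196.67_deg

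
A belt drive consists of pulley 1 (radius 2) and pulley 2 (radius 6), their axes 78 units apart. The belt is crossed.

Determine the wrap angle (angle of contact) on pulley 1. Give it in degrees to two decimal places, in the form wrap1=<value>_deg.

wrap1=191.77_deg

crossed belt: β = asin((r1+r2)/C) = asin(8/78) = 5.8868°
wrap1 = wrap2 = π + 2β = 191.7737°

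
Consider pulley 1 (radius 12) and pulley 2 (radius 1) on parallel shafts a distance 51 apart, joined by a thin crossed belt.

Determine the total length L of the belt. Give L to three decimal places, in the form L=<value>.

crossed belt: β = asin((r1+r2)/C) = asin(13/51) = 14.7678°
wrap1 = wrap2 = π + 2β = 209.5356°
tangent length = C·cosβ = 49.3153
L = (r1+r2)·wrap + 2·C·cosβ = 13·3.6571 + 2·49.3153 = 146.1727

L=146.173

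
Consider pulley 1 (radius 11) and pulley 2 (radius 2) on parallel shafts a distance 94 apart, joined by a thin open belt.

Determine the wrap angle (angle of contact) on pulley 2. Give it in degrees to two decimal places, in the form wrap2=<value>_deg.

open belt: β = asin((r2−r1)/C) = asin(-9/94) = -5.4942°
wrap1 = π − 2β = 190.9884°
wrap2 = π + 2β = 169.0116°

wrap2=169.01_deg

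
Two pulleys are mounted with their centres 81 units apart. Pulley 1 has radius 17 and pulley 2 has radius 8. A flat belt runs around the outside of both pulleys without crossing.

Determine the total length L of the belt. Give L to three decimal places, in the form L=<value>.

L=241.541

open belt: β = asin((r2−r1)/C) = asin(-9/81) = -6.3794°
wrap1 = π − 2β = 192.7587°
wrap2 = π + 2β = 167.2413°
tangent length = C·cosβ = 80.4984
L = r1·wrap1 + r2·wrap2 + 2·C·cosβ = 17·3.3643 + 8·2.9189 + 2·80.4984 = 241.5408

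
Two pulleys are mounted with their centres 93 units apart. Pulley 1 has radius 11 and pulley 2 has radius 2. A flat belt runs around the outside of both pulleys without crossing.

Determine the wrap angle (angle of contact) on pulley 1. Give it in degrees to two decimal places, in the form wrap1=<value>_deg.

wrap1=191.11_deg

open belt: β = asin((r2−r1)/C) = asin(-9/93) = -5.5534°
wrap1 = π − 2β = 191.1069°
wrap2 = π + 2β = 168.8931°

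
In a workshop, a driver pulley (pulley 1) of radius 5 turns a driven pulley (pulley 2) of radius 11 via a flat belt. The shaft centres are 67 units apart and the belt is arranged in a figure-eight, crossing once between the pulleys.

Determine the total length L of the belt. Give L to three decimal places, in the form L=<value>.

L=188.105

crossed belt: β = asin((r1+r2)/C) = asin(16/67) = 13.8161°
wrap1 = wrap2 = π + 2β = 207.6322°
tangent length = C·cosβ = 65.0615
L = (r1+r2)·wrap + 2·C·cosβ = 16·3.6239 + 2·65.0615 = 188.1049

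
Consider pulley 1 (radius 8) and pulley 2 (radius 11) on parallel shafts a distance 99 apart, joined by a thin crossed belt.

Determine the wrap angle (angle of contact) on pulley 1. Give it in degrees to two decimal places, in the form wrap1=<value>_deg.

crossed belt: β = asin((r1+r2)/C) = asin(19/99) = 11.0648°
wrap1 = wrap2 = π + 2β = 202.1296°

wrap1=202.13_deg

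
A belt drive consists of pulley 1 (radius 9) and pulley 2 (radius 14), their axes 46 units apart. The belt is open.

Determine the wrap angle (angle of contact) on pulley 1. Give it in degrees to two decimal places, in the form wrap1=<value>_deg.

open belt: β = asin((r2−r1)/C) = asin(5/46) = 6.2401°
wrap1 = π − 2β = 167.5197°
wrap2 = π + 2β = 192.4803°

wrap1=167.52_deg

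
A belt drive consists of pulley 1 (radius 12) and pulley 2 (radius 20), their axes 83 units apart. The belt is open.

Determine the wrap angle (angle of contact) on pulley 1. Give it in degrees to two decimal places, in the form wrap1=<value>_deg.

wrap1=168.94_deg

open belt: β = asin((r2−r1)/C) = asin(8/83) = 5.5311°
wrap1 = π − 2β = 168.9379°
wrap2 = π + 2β = 191.0621°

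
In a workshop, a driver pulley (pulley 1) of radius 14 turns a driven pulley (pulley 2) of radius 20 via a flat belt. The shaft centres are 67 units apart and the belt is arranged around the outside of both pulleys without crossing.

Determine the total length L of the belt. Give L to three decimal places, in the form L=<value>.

open belt: β = asin((r2−r1)/C) = asin(6/67) = 5.1378°
wrap1 = π − 2β = 169.7243°
wrap2 = π + 2β = 190.2757°
tangent length = C·cosβ = 66.7308
L = r1·wrap1 + r2·wrap2 + 2·C·cosβ = 14·2.9622 + 20·3.3209 + 2·66.7308 = 241.3518

L=241.352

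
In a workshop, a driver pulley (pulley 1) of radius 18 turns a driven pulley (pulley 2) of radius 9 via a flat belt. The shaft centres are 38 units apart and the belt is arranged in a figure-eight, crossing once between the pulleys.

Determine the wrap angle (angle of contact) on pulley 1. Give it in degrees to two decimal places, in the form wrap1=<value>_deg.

crossed belt: β = asin((r1+r2)/C) = asin(27/38) = 45.2778°
wrap1 = wrap2 = π + 2β = 270.5555°

wrap1=270.56_deg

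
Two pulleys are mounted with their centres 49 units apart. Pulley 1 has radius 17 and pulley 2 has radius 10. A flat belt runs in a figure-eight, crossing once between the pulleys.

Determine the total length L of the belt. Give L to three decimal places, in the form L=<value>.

crossed belt: β = asin((r1+r2)/C) = asin(27/49) = 33.4370°
wrap1 = wrap2 = π + 2β = 246.8741°
tangent length = C·cosβ = 40.8901
L = (r1+r2)·wrap + 2·C·cosβ = 27·4.3088 + 2·40.8901 = 198.1169

L=198.117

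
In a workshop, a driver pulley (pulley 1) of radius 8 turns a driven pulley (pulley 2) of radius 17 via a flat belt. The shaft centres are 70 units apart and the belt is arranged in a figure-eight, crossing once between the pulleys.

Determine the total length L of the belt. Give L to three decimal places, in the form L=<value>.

crossed belt: β = asin((r1+r2)/C) = asin(25/70) = 20.9248°
wrap1 = wrap2 = π + 2β = 221.8497°
tangent length = C·cosβ = 65.3835
L = (r1+r2)·wrap + 2·C·cosβ = 25·3.8720 + 2·65.3835 = 227.5671

L=227.567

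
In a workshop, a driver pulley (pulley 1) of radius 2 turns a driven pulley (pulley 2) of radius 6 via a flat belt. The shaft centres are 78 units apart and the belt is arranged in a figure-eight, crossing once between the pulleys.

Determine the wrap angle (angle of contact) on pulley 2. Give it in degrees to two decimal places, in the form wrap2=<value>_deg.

crossed belt: β = asin((r1+r2)/C) = asin(8/78) = 5.8868°
wrap1 = wrap2 = π + 2β = 191.7737°

wrap2=191.77_deg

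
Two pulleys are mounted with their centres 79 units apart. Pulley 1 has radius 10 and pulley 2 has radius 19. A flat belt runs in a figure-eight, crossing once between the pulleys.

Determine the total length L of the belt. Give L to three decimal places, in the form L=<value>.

crossed belt: β = asin((r1+r2)/C) = asin(29/79) = 21.5362°
wrap1 = wrap2 = π + 2β = 223.0724°
tangent length = C·cosβ = 73.4847
L = (r1+r2)·wrap + 2·C·cosβ = 29·3.8933 + 2·73.4847 = 259.8764

L=259.876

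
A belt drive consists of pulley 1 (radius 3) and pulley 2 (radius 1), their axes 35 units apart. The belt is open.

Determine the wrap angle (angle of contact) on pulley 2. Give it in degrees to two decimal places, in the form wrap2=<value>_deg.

wrap2=173.45_deg

open belt: β = asin((r2−r1)/C) = asin(-2/35) = -3.2758°
wrap1 = π − 2β = 186.5517°
wrap2 = π + 2β = 173.4483°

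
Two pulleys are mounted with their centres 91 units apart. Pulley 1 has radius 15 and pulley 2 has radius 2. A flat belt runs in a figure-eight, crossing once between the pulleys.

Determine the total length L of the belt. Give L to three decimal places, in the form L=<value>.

crossed belt: β = asin((r1+r2)/C) = asin(17/91) = 10.7669°
wrap1 = wrap2 = π + 2β = 201.5337°
tangent length = C·cosβ = 89.3980
L = (r1+r2)·wrap + 2·C·cosβ = 17·3.5174 + 2·89.3980 = 238.5922

L=238.592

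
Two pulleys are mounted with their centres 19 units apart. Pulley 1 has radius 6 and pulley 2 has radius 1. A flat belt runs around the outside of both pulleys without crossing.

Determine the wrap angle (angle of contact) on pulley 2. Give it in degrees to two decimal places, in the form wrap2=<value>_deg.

open belt: β = asin((r2−r1)/C) = asin(-5/19) = -15.2575°
wrap1 = π − 2β = 210.5150°
wrap2 = π + 2β = 149.4850°

wrap2=149.48_deg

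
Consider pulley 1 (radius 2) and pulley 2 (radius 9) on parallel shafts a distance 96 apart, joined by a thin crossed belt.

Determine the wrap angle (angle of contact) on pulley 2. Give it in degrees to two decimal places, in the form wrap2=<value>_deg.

wrap2=193.16_deg

crossed belt: β = asin((r1+r2)/C) = asin(11/96) = 6.5796°
wrap1 = wrap2 = π + 2β = 193.1592°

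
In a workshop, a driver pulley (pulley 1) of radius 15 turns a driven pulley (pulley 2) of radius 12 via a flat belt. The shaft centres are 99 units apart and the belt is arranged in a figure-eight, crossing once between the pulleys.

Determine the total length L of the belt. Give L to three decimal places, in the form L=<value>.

L=290.233

crossed belt: β = asin((r1+r2)/C) = asin(27/99) = 15.8266°
wrap1 = wrap2 = π + 2β = 211.6532°
tangent length = C·cosβ = 95.2470
L = (r1+r2)·wrap + 2·C·cosβ = 27·3.6940 + 2·95.2470 = 290.2333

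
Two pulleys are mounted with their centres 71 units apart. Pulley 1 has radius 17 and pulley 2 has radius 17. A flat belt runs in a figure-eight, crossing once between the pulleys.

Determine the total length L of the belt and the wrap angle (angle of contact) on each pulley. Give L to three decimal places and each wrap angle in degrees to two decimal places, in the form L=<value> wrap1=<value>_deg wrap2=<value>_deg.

L=265.431 wrap1=237.22_deg wrap2=237.22_deg

crossed belt: β = asin((r1+r2)/C) = asin(34/71) = 28.6118°
wrap1 = wrap2 = π + 2β = 237.2237°
tangent length = C·cosβ = 62.3298
L = (r1+r2)·wrap + 2·C·cosβ = 34·4.1403 + 2·62.3298 = 265.4309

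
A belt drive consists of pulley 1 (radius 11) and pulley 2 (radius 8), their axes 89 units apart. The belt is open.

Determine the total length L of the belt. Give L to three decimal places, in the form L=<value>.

open belt: β = asin((r2−r1)/C) = asin(-3/89) = -1.9317°
wrap1 = π − 2β = 183.8634°
wrap2 = π + 2β = 176.1366°
tangent length = C·cosβ = 88.9494
L = r1·wrap1 + r2·wrap2 + 2·C·cosβ = 11·3.2090 + 8·3.0742 + 2·88.9494 = 237.7914

L=237.791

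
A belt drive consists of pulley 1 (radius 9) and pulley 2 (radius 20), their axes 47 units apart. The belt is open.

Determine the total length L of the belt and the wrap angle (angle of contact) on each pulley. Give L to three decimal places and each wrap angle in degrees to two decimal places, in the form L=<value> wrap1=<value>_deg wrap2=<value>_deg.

L=187.693 wrap1=152.93_deg wrap2=207.07_deg

open belt: β = asin((r2−r1)/C) = asin(11/47) = 13.5352°
wrap1 = π − 2β = 152.9296°
wrap2 = π + 2β = 207.0704°
tangent length = C·cosβ = 45.6946
L = r1·wrap1 + r2·wrap2 + 2·C·cosβ = 9·2.6691 + 20·3.6141 + 2·45.6946 = 187.6926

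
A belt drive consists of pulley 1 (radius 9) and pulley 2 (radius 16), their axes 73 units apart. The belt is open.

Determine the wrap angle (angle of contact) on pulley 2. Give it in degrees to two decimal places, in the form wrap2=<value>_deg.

open belt: β = asin((r2−r1)/C) = asin(7/73) = 5.5026°
wrap1 = π − 2β = 168.9949°
wrap2 = π + 2β = 191.0051°

wrap2=191.01_deg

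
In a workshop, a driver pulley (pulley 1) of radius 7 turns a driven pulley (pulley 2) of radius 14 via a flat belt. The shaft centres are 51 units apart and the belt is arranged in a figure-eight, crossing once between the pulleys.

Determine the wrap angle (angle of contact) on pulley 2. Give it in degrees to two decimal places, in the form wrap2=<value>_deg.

crossed belt: β = asin((r1+r2)/C) = asin(21/51) = 24.3157°
wrap1 = wrap2 = π + 2β = 228.6315°

wrap2=228.63_deg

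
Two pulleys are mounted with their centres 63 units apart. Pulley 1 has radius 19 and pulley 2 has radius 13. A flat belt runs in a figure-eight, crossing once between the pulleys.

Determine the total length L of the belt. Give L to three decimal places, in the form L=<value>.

crossed belt: β = asin((r1+r2)/C) = asin(32/63) = 30.5265°
wrap1 = wrap2 = π + 2β = 241.0530°
tangent length = C·cosβ = 54.2679
L = (r1+r2)·wrap + 2·C·cosβ = 32·4.2072 + 2·54.2679 = 243.1651

L=243.165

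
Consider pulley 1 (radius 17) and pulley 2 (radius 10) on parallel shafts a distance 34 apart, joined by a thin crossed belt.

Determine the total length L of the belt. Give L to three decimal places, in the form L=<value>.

crossed belt: β = asin((r1+r2)/C) = asin(27/34) = 52.5720°
wrap1 = wrap2 = π + 2β = 285.1440°
tangent length = C·cosβ = 20.6640
L = (r1+r2)·wrap + 2·C·cosβ = 27·4.9767 + 2·20.6640 = 175.6989

L=175.699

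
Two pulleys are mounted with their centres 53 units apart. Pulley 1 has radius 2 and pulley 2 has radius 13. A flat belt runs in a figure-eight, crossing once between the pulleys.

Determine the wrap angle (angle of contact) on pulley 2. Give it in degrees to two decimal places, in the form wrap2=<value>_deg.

wrap2=212.88_deg

crossed belt: β = asin((r1+r2)/C) = asin(15/53) = 16.4405°
wrap1 = wrap2 = π + 2β = 212.8809°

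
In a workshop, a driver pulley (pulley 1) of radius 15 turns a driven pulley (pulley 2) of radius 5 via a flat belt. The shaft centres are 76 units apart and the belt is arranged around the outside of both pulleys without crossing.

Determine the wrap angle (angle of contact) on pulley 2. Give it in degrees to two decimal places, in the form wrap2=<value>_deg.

wrap2=164.88_deg

open belt: β = asin((r2−r1)/C) = asin(-10/76) = -7.5608°
wrap1 = π − 2β = 195.1217°
wrap2 = π + 2β = 164.8783°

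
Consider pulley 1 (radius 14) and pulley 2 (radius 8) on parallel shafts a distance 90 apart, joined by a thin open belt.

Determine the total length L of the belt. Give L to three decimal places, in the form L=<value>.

open belt: β = asin((r2−r1)/C) = asin(-6/90) = -3.8226°
wrap1 = π − 2β = 187.6451°
wrap2 = π + 2β = 172.3549°
tangent length = C·cosβ = 89.7998
L = r1·wrap1 + r2·wrap2 + 2·C·cosβ = 14·3.2750 + 8·3.0082 + 2·89.7998 = 249.5152

L=249.515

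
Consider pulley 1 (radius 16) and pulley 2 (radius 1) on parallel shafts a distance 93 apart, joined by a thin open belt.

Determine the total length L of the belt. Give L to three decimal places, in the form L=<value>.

open belt: β = asin((r2−r1)/C) = asin(-15/93) = -9.2818°
wrap1 = π − 2β = 198.5636°
wrap2 = π + 2β = 161.4364°
tangent length = C·cosβ = 91.7824
L = r1·wrap1 + r2·wrap2 + 2·C·cosβ = 16·3.4656 + 1·2.8176 + 2·91.7824 = 241.8317

L=241.832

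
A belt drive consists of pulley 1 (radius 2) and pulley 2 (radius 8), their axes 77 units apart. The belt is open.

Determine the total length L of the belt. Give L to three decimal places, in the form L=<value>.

L=185.884

open belt: β = asin((r2−r1)/C) = asin(6/77) = 4.4691°
wrap1 = π − 2β = 171.0617°
wrap2 = π + 2β = 188.9383°
tangent length = C·cosβ = 76.7659
L = r1·wrap1 + r2·wrap2 + 2·C·cosβ = 2·2.9856 + 8·3.2976 + 2·76.7659 = 185.8837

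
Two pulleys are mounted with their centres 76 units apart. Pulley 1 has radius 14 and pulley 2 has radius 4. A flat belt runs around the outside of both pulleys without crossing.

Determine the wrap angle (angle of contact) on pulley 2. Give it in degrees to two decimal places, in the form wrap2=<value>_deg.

wrap2=164.88_deg

open belt: β = asin((r2−r1)/C) = asin(-10/76) = -7.5608°
wrap1 = π − 2β = 195.1217°
wrap2 = π + 2β = 164.8783°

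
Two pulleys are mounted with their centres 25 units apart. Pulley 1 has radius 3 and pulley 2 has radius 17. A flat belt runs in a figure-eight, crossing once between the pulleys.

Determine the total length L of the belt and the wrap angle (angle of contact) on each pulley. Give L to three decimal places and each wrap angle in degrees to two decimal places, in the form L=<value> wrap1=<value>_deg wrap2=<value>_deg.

L=129.924 wrap1=286.26_deg wrap2=286.26_deg

crossed belt: β = asin((r1+r2)/C) = asin(20/25) = 53.1301°
wrap1 = wrap2 = π + 2β = 286.2602°
tangent length = C·cosβ = 15.0000
L = (r1+r2)·wrap + 2·C·cosβ = 20·4.9962 + 2·15.0000 = 129.9237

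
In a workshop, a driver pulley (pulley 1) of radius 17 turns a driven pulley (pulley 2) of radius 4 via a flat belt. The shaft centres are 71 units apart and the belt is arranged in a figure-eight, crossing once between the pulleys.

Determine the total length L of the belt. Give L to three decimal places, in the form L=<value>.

crossed belt: β = asin((r1+r2)/C) = asin(21/71) = 17.2040°
wrap1 = wrap2 = π + 2β = 214.4080°
tangent length = C·cosβ = 67.8233
L = (r1+r2)·wrap + 2·C·cosβ = 21·3.7421 + 2·67.8233 = 214.2312

L=214.231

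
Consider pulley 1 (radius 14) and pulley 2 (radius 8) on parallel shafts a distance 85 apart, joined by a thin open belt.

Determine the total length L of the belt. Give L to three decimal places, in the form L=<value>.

open belt: β = asin((r2−r1)/C) = asin(-6/85) = -4.0478°
wrap1 = π − 2β = 188.0955°
wrap2 = π + 2β = 171.9045°
tangent length = C·cosβ = 84.7880
L = r1·wrap1 + r2·wrap2 + 2·C·cosβ = 14·3.2829 + 8·3.0003 + 2·84.7880 = 239.5387

L=239.539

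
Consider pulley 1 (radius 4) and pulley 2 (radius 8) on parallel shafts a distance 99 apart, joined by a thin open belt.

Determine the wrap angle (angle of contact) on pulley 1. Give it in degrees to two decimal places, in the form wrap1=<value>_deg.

wrap1=175.37_deg

open belt: β = asin((r2−r1)/C) = asin(4/99) = 2.3156°
wrap1 = π − 2β = 175.3688°
wrap2 = π + 2β = 184.6312°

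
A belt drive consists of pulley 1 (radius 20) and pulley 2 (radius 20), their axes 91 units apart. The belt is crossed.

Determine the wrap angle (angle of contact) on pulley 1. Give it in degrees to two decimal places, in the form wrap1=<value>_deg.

crossed belt: β = asin((r1+r2)/C) = asin(40/91) = 26.0758°
wrap1 = wrap2 = π + 2β = 232.1517°

wrap1=232.15_deg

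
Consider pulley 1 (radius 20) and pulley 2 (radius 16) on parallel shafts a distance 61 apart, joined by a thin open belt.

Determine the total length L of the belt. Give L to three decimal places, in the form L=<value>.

L=235.360

open belt: β = asin((r2−r1)/C) = asin(-4/61) = -3.7598°
wrap1 = π − 2β = 187.5196°
wrap2 = π + 2β = 172.4804°
tangent length = C·cosβ = 60.8687
L = r1·wrap1 + r2·wrap2 + 2·C·cosβ = 20·3.2728 + 16·3.0104 + 2·60.8687 = 235.3597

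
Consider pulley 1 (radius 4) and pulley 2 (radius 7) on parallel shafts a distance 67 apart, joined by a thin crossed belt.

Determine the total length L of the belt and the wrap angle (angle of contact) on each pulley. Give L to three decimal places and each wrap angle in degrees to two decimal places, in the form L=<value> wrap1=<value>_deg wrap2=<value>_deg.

crossed belt: β = asin((r1+r2)/C) = asin(11/67) = 9.4496°
wrap1 = wrap2 = π + 2β = 198.8991°
tangent length = C·cosβ = 66.0908
L = (r1+r2)·wrap + 2·C·cosβ = 11·3.4714 + 2·66.0908 = 170.3676

L=170.368 wrap1=198.90_deg wrap2=198.90_deg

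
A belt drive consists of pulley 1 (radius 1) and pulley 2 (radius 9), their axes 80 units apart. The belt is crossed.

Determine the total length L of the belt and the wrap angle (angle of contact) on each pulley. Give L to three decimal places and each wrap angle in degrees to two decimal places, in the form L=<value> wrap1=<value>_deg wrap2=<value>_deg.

crossed belt: β = asin((r1+r2)/C) = asin(10/80) = 7.1808°
wrap1 = wrap2 = π + 2β = 194.3615°
tangent length = C·cosβ = 79.3725
L = (r1+r2)·wrap + 2·C·cosβ = 10·3.3922 + 2·79.3725 = 192.6676

L=192.668 wrap1=194.36_deg wrap2=194.36_deg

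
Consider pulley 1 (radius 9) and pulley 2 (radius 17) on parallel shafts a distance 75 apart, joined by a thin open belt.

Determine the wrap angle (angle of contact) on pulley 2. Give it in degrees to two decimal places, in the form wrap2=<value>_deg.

wrap2=192.25_deg

open belt: β = asin((r2−r1)/C) = asin(8/75) = 6.1232°
wrap1 = π − 2β = 167.7536°
wrap2 = π + 2β = 192.2464°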